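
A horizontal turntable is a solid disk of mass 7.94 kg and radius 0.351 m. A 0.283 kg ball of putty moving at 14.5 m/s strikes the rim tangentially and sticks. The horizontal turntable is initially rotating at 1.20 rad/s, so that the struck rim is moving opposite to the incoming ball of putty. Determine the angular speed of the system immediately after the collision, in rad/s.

About the axle the impulsive forces during the collision are internal, so angular momentum about that axis is conserved.
I_p = ½(7.94)(0.351)² = 0.4891 kg·m². Taking the sense of the ball of putty's angular momentum as positive, L_{ball} = m v R = (0.283)(14.5)(0.351) = 1.440 kg·m²/s.
L_i = −I_p ω_p + m v R = −(0.4891)(1.20) + 1.440 = 0.8534 kg·m²/s.
After sticking, I_f = I_p + m R² = 0.4891 + (0.283)(0.351)² = 0.5240 kg·m².
ω_f = L_i / I_f = 0.8534 / 0.5240 = 1.629 rad/s.

|ω_f| ≈ 1.63 rad/s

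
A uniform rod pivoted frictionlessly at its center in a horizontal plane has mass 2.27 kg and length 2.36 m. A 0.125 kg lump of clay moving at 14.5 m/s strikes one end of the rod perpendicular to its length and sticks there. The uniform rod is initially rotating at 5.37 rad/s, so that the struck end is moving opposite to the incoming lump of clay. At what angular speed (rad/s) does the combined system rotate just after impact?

About the pivot the impulsive forces during the collision are internal, so angular momentum about that axis is conserved.
I_p = (1/12)(2.27)(2.36)² = 1.054 kg·m². Taking the sense of the lump of clay's angular momentum as positive, L_{lump} = m v R = (0.125)(14.5)(2.36/2) = 2.139 kg·m²/s.
L_i = −I_p ω_p + m v R = −(1.054)(5.37) + 2.139 = -3.519 kg·m²/s.
After sticking, I_f = I_p + m R² = 1.054 + (0.125)(2.36/2)² = 1.228 kg·m².
ω_f = L_i / I_f = -3.519 / 1.228 = -2.866 rad/s.

|ω_f| ≈ 2.87 rad/s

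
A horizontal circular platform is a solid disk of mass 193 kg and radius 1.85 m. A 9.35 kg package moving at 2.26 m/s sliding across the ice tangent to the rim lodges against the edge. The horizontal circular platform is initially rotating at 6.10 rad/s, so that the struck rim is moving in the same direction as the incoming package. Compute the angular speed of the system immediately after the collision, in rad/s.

|ω_f| ≈ 5.67 rad/s

The axle reaction passes through the central axle and exerts no torque about it; angular momentum about the central axle is conserved through the impact.
I_p = ½(193)(1.85)² = 330.3 kg·m². Taking the sense of the package's angular momentum as positive, L_{package} = m v R = (9.35)(2.26)(1.85) = 39.09 kg·m²/s.
L_i = +I_p ω_p + m v R = +(330.3)(6.10) + 39.09 = 2054 kg·m²/s.
After sticking, I_f = I_p + m R² = 330.3 + (9.35)(1.85)² = 362.3 kg·m².
ω_f = L_i / I_f = 2054 / 362.3 = 5.669 rad/s.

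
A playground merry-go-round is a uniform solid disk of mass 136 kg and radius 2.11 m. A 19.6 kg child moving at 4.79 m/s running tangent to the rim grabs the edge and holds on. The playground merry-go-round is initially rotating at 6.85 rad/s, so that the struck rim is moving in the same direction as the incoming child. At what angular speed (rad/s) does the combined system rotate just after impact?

About the axle the impulsive forces during the collision are internal, so angular momentum about that axis is conserved.
I_p = ½(136)(2.11)² = 302.7 kg·m². Taking the sense of the child's angular momentum as positive, L_{child} = m v R = (19.6)(4.79)(2.11) = 198.1 kg·m²/s.
L_i = +I_p ω_p + m v R = +(302.7)(6.85) + 198.1 = 2272 kg·m²/s.
After sticking, I_f = I_p + m R² = 302.7 + (19.6)(2.11)² = 390.0 kg·m².
ω_f = L_i / I_f = 2272 / 390.0 = 5.825 rad/s.

|ω_f| ≈ 5.83 rad/s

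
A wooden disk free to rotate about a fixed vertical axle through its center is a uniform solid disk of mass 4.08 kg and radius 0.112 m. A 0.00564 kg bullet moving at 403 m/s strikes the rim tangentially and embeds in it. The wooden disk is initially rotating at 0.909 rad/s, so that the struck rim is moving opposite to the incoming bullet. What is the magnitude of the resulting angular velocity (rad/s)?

|ω_f| ≈ 9.01 rad/s

About the axle the impulsive forces during the collision are internal, so angular momentum about that axis is conserved.
I_p = ½(4.08)(0.112)² = 0.02559 kg·m². Taking the sense of the bullet's angular momentum as positive, L_{bullet} = m v R = (0.00564)(403)(0.112) = 0.2546 kg·m²/s.
L_i = −I_p ω_p + m v R = −(0.02559)(0.909) + 0.2546 = 0.2313 kg·m²/s.
After sticking, I_f = I_p + m R² = 0.02559 + (0.00564)(0.112)² = 0.02566 kg·m².
ω_f = L_i / I_f = 0.2313 / 0.02566 = 9.014 rad/s.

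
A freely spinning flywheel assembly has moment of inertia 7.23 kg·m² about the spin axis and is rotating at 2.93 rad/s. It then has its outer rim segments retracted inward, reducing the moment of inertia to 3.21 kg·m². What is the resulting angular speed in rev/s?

ω₂ ≈ 1.05 rev/s

Angular momentum about the spin axis is conserved since the torque about it is zero.
ω₂ = I₁ω₁ / I₂ = (7.230)(2.93 rad/s) / (3.210) = 6.599 rad/s = 1.050 rev/s.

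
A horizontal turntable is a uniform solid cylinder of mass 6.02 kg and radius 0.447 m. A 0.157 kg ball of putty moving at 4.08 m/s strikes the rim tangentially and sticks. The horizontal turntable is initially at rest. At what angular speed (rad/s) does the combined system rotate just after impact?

About the axle the impulsive forces during the collision are internal, so angular momentum about that axis is conserved.
I_p = ½(6.02)(0.447)² = 0.6014 kg·m². Taking the sense of the ball of putty's angular momentum as positive, L_{ball} = m v R = (0.157)(4.08)(0.447) = 0.2863 kg·m²/s.
L_i = 0 + 0.2863 = 0.2863 kg·m²/s.
After sticking, I_f = I_p + m R² = 0.6014 + (0.157)(0.447)² = 0.6328 kg·m².
ω_f = L_i / I_f = 0.2863 / 0.6328 = 0.4525 rad/s.

|ω_f| ≈ 0.452 rad/s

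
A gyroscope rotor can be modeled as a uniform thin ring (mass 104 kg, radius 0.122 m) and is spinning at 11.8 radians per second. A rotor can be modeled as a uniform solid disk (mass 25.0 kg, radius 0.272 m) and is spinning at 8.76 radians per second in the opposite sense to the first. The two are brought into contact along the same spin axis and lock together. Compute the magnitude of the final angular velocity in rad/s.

The coupling torques are internal; angular momentum about the shared axis is conserved.
Moments of inertia: I_A = (104)(0.122)² = 1.548 kg·m²; I_B = ½(25.0)(0.272)² = 0.9248 kg·m².
Taking A's sense as positive: L = (1.548)(11.8) − (0.9248)(8.76) = 10.16 kg·m²·rad/s.
Combined I = 1.548 + 0.9248 = 2.473 kg·m².
ω_f = L / I = 10.16 / 2.473 = 4.111 rad/s.

|ω_f| ≈ 4.11 rad/s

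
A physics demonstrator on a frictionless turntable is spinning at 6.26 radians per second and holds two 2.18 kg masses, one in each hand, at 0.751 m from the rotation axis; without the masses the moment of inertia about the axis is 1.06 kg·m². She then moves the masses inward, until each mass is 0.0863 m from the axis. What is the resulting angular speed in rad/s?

Angular momentum about the spin axis is conserved since the torque about it is zero.
I₁ = 1.06 + 2(2.18)(0.751)² = 3.519 kg·m²; I₂ = 1.06 + 2(2.18)(0.0863)² = 1.092 kg·m².
ω₂ = I₁ω₁ / I₂ = (3.519)(6.26 rad/s) / (1.092) = 20.16 rad/s.

ω₂ ≈ 20.2 rad/s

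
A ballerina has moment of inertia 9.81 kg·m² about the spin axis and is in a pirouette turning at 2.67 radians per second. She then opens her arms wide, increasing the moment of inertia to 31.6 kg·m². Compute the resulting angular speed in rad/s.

ω₂ ≈ 0.829 rad/s

With no external torque about the axis, L is conserved: I₁ω₁ = I₂ω₂.
ω₂ = I₁ω₁ / I₂ = (9.810)(2.67 rad/s) / (31.60) = 0.8289 rad/s.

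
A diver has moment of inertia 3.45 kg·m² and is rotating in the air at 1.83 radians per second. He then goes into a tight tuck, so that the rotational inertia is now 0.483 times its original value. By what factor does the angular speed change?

With no external torque about the axis, L is conserved: I₁ω₁ = I₂ω₂.
I₂ = 0.483 × 3.45 = 1.666 kg·m².
ω₂/ω₁ = I₁/I₂ = 3.450 / 1.666 = 2.070.

ω₂/ω₁ ≈ 2.07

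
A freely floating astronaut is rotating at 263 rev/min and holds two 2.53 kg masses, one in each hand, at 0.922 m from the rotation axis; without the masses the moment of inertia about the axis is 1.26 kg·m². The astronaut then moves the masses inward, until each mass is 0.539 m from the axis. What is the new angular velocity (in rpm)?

ω₂ ≈ 536 rpm

No external torque acts about the spin axis, so angular momentum is conserved.
I₁ = 1.26 + 2(2.53)(0.922)² = 5.561 kg·m²; I₂ = 1.26 + 2(2.53)(0.539)² = 2.730 kg·m².
ω₂ = I₁ω₁ / I₂ = (5.561)(263 rpm) / (2.730) = 535.8 rpm.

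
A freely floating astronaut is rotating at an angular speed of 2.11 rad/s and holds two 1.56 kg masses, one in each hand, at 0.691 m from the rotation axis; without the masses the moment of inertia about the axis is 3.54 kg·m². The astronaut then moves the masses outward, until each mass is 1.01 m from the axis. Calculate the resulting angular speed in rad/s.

ω₂ ≈ 1.58 rad/s

No external torque acts about the spin axis, so angular momentum is conserved.
I₁ = 3.54 + 2(1.56)(0.691)² = 5.030 kg·m²; I₂ = 3.54 + 2(1.56)(1.01)² = 6.723 kg·m².
ω₂ = I₁ω₁ / I₂ = (5.030)(2.11 rad/s) / (6.723) = 1.579 rad/s.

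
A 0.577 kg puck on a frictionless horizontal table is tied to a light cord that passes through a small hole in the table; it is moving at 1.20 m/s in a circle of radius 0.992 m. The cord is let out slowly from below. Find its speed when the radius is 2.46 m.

Central (radial) force ⇒ zero torque about the center ⇒ m v r is constant.
v₂ = v₁ r₁ / r₂ = (1.20)(0.992) / (2.46) = 0.4839 m/s.

v₂ ≈ 0.484 m/s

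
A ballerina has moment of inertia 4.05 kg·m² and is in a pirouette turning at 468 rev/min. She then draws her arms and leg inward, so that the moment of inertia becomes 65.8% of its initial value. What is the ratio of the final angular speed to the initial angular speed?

No external torque acts about the spin axis, so angular momentum is conserved.
I₂ = 0.658 × 4.05 = 2.665 kg·m².
ω₂/ω₁ = I₁/I₂ = 4.050 / 2.665 = 1.520.

ω₂/ω₁ ≈ 1.52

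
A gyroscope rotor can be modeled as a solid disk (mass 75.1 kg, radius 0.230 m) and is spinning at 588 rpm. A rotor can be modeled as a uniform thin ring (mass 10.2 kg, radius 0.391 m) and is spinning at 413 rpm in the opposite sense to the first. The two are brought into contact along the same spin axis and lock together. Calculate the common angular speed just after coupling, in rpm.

The coupling torques are internal; angular momentum about the shared axis is conserved.
Moments of inertia: I_A = ½(75.1)(0.230)² = 1.986 kg·m²; I_B = (10.2)(0.391)² = 1.559 kg·m².
Taking A's sense as positive: L = (1.986)(588) − (1.559)(413) = 524.0 kg·m²·rpm.
Combined I = 1.986 + 1.559 = 3.546 kg·m².
ω_f = L / I = 524.0 / 3.546 = 147.8 rpm.

|ω_f| ≈ 148 rpm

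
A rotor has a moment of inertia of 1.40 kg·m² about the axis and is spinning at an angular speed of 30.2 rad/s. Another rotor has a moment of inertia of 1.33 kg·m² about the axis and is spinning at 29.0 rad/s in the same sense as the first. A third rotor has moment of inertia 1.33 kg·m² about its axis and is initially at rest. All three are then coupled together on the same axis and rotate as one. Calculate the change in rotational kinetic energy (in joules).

ΔKE ≈ -393 J

No external torque acts about the common axis, so total angular momentum is conserved.
Taking A's sense as positive: L = (1.400)(30.2) + (1.330)(29.0) = 80.85 kg·m²·rad/s.
Combined I = 1.400 + 1.330 + 1.330 = 4.060 kg·m².
ω_f = L / I = 80.85 / 4.060 = 19.91 rad/s.
KE_i = ½ΣIω² = 1198 J; KE_f = ½(4.060)(19.91)² = 805.0 J.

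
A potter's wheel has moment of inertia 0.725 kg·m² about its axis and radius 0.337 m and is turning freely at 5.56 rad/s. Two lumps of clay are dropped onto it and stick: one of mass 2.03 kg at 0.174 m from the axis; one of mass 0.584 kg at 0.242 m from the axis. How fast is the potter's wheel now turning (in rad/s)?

ω_f ≈ 4.91 rad/s

The added mass arrives with no angular momentum about the axis, and any external torque about the axis is negligible, so the system's angular momentum is conserved.
Added inertia Σmr² = (2.03)(0.174)² + (0.584)(0.242)² = 0.09566 kg·m²; I_f = 0.7250 + 0.09566 = 0.8207 kg·m².
ω_f = I_p ω_i / I_f = (0.7250)(5.56) / 0.8207 = 4.912 rad/s.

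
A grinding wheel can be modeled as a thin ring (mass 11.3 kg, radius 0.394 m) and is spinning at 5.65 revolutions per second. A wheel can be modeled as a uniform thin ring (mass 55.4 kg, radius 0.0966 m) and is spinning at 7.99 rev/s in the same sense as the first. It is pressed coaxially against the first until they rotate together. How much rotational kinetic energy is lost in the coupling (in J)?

ΔKE lost ≈ 43.2 J

No external torque acts about the common axis, so total angular momentum is conserved.
Moments of inertia: I_A = (11.3)(0.394)² = 1.754 kg·m²; I_B = (55.4)(0.0966)² = 0.5170 kg·m².
Taking A's sense as positive: L = (1.754)(5.65) + (0.5170)(7.99) = 14.04 kg·m²·rev/s.
Combined I = 1.754 + 0.5170 = 2.271 kg·m².
ω_f = L / I = 14.04 / 2.271 = 6.183 rev/s.
KE_i = ½ΣIω² = 1757 J; KE_f = ½(2.271)(38.85)² = 1714 J.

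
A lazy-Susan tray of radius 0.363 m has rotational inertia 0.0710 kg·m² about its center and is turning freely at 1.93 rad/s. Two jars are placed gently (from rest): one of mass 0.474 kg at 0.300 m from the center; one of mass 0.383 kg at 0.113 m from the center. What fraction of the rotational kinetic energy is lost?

The added mass arrives with no angular momentum about the center, and any external torque about the center is negligible, so the system's angular momentum is conserved.
Added inertia Σmr² = (0.474)(0.300)² + (0.383)(0.113)² = 0.04755 kg·m²; I_f = 0.07100 + 0.04755 = 0.1186 kg·m².
ω_f = I_p ω_i / I_f = (0.07100)(1.93) / 0.1186 = 1.156 rad/s.
KE_i = ½(0.07100)(1.930 rad/s)² = 0.1322 J; KE_f = ½(0.1186)(1.156)² = 0.07920 J.
Fraction lost = 0.4011.

fraction ≈ 0.401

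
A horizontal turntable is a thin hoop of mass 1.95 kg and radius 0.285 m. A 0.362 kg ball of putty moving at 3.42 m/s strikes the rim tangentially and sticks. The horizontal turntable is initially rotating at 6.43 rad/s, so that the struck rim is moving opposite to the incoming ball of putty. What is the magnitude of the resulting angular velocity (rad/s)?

|ω_f| ≈ 3.54 rad/s

The axle reaction passes through the axle and exerts no torque about it; angular momentum about the axle is conserved through the impact.
I_p = (1.95)(0.285)² = 0.1584 kg·m². Taking the sense of the ball of putty's angular momentum as positive, L_{ball} = m v R = (0.362)(3.42)(0.285) = 0.3528 kg·m²/s.
L_i = −I_p ω_p + m v R = −(0.1584)(6.43) + 0.3528 = -0.6656 kg·m²/s.
After sticking, I_f = I_p + m R² = 0.1584 + (0.362)(0.285)² = 0.1878 kg·m².
ω_f = L_i / I_f = -0.6656 / 0.1878 = -3.544 rad/s.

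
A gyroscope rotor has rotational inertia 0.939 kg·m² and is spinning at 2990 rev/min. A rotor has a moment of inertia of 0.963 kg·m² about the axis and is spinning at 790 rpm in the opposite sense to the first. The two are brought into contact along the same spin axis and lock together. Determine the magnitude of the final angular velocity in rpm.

|ω_f| ≈ 1080 rpm

No external torque acts about the common axis, so total angular momentum is conserved.
Taking A's sense as positive: L = (0.9390)(2990) − (0.9630)(790) = 2047 kg·m²·rpm.
Combined I = 0.9390 + 0.9630 = 1.902 kg·m².
ω_f = L / I = 2047 / 1.902 = 1076 rpm.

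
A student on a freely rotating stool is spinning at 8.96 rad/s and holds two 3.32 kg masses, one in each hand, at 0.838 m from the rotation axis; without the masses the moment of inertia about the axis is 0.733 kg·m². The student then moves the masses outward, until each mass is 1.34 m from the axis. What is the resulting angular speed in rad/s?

ω₂ ≈ 3.82 rad/s

With no external torque about the axis, L is conserved: I₁ω₁ = I₂ω₂.
I₁ = 0.733 + 2(3.32)(0.838)² = 5.396 kg·m²; I₂ = 0.733 + 2(3.32)(1.34)² = 12.66 kg·m².
ω₂ = I₁ω₁ / I₂ = (5.396)(8.96 rad/s) / (12.66) = 3.820 rad/s.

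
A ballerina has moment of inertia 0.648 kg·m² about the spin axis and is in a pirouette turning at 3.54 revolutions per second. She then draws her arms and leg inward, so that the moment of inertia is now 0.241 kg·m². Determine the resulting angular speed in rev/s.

No external torque acts about the spin axis, so angular momentum is conserved.
ω₂ = I₁ω₁ / I₂ = (0.6480)(3.54 rev/s) / (0.2410) = 9.518 rev/s.

ω₂ ≈ 9.52 rev/s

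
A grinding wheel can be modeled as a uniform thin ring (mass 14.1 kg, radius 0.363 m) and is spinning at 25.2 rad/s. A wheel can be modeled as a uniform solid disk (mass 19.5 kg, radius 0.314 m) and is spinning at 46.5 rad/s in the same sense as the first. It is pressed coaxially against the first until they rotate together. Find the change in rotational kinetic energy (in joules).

ΔKE ≈ -144 J

No external torque acts about the common axis, so total angular momentum is conserved.
Moments of inertia: I_A = (14.1)(0.363)² = 1.858 kg·m²; I_B = ½(19.5)(0.314)² = 0.9613 kg·m².
Taking A's sense as positive: L = (1.858)(25.2) + (0.9613)(46.5) = 91.52 kg·m²·rad/s.
Combined I = 1.858 + 0.9613 = 2.819 kg·m².
ω_f = L / I = 91.52 / 2.819 = 32.46 rad/s.
KE_i = ½ΣIω² = 1629 J; KE_f = ½(2.819)(32.46)² = 1486 J.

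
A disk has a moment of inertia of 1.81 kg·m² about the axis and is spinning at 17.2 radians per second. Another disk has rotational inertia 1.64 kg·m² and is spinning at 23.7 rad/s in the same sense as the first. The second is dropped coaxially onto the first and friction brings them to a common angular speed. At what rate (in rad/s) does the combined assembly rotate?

The coupling torques are internal; angular momentum about the shared axis is conserved.
Taking A's sense as positive: L = (1.810)(17.2) + (1.640)(23.7) = 70.00 kg·m²·rad/s.
Combined I = 1.810 + 1.640 = 3.450 kg·m².
ω_f = L / I = 70.00 / 3.450 = 20.29 rad/s.

|ω_f| ≈ 20.3 rad/s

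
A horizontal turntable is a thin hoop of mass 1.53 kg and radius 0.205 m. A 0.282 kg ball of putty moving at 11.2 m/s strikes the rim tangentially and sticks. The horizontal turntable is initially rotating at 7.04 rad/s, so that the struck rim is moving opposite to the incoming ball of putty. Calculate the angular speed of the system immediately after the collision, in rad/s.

|ω_f| ≈ 2.56 rad/s

About the axle the impulsive forces during the collision are internal, so angular momentum about that axis is conserved.
I_p = (1.53)(0.205)² = 0.06430 kg·m². Taking the sense of the ball of putty's angular momentum as positive, L_{ball} = m v R = (0.282)(11.2)(0.205) = 0.6475 kg·m²/s.
L_i = −I_p ω_p + m v R = −(0.06430)(7.04) + 0.6475 = 0.1948 kg·m²/s.
After sticking, I_f = I_p + m R² = 0.06430 + (0.282)(0.205)² = 0.07615 kg·m².
ω_f = L_i / I_f = 0.1948 / 0.07615 = 2.558 rad/s.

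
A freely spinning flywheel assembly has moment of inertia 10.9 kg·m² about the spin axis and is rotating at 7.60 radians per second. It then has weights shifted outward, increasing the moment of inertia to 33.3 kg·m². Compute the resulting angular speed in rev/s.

ω₂ ≈ 0.396 rev/s

With no external torque about the axis, L is conserved: I₁ω₁ = I₂ω₂.
ω₂ = I₁ω₁ / I₂ = (10.90)(7.60 rad/s) / (33.30) = 2.488 rad/s = 0.3959 rev/s.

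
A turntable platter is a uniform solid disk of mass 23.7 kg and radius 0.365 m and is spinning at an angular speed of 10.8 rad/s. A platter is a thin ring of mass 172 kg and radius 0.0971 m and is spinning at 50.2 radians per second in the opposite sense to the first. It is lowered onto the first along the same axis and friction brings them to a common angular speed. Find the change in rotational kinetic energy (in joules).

ΔKE ≈ -1490 J

The coupling torques are internal; angular momentum about the shared axis is conserved.
Moments of inertia: I_A = ½(23.7)(0.365)² = 1.579 kg·m²; I_B = (172)(0.0971)² = 1.622 kg·m².
Taking A's sense as positive: L = (1.579)(10.8) − (1.622)(50.2) = -64.36 kg·m²·rad/s.
Combined I = 1.579 + 1.622 = 3.200 kg·m².
ω_f = L / I = -64.36 / 3.200 = -20.11 rad/s.
KE_i = ½ΣIω² = 2135 J; KE_f = ½(3.200)(20.11)² = 647.1 J.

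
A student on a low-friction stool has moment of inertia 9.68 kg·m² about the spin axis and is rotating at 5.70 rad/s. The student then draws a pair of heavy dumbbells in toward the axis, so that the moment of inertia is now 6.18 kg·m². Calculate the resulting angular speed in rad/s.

ω₂ ≈ 8.93 rad/s

With no external torque about the axis, L is conserved: I₁ω₁ = I₂ω₂.
ω₂ = I₁ω₁ / I₂ = (9.680)(5.70 rad/s) / (6.180) = 8.928 rad/s.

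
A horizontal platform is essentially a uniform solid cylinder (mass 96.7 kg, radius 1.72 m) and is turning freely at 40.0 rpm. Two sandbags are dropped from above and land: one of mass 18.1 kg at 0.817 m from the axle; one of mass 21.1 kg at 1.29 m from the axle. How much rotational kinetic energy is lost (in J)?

The added mass arrives with no angular momentum about the axle, and any external torque about the axle is negligible, so the system's angular momentum is conserved.
I_p = ½(96.7)(1.72)² = 143.0 kg·m².
Added inertia Σmr² = (18.1)(0.817)² + (21.1)(1.29)² = 47.19 kg·m²; I_f = 143.0 + 47.19 = 190.2 kg·m².
ω_f = I_p ω_i / I_f = (143.0)(40.0) / 190.2 = 30.08 rpm.
KE_i = ½(143.0)(4.189 rad/s)² = 1255 J; KE_f = ½(190.2)(3.150)² = 943.6 J.

energy lost ≈ 311 J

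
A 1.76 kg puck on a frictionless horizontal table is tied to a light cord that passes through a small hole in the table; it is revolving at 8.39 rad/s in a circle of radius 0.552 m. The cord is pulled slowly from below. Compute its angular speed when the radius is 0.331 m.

No torque about the axis ⇒ m r₁² ω₁ = m r₂² ω₂.
ω₂ = ω₁ (r₁/r₂)² = (8.39)(0.552/0.331)² = 23.33 rad/s.

ω₂ ≈ 23.3 rad/s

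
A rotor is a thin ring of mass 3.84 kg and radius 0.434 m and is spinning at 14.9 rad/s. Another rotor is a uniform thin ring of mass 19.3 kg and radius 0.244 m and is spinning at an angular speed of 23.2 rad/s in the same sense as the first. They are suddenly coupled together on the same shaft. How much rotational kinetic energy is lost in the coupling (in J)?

No external torque acts about the common axis, so total angular momentum is conserved.
Moments of inertia: I_A = (3.84)(0.434)² = 0.7233 kg·m²; I_B = (19.3)(0.244)² = 1.149 kg·m².
Taking A's sense as positive: L = (0.7233)(14.9) + (1.149)(23.2) = 37.43 kg·m²·rad/s.
Combined I = 0.7233 + 1.149 = 1.872 kg·m².
ω_f = L / I = 37.43 / 1.872 = 19.99 rad/s.
KE_i = ½ΣIω² = 389.5 J; KE_f = ½(1.872)(19.99)² = 374.2 J.

ΔKE lost ≈ 15.3 J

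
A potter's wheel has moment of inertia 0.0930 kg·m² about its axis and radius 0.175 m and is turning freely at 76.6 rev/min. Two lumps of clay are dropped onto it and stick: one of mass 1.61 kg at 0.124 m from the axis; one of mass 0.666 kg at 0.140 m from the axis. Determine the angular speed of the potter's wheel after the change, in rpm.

ω_f ≈ 54.5 rpm

No external torque acts about the axis; L_before = L_after.
Added inertia Σmr² = (1.61)(0.124)² + (0.666)(0.140)² = 0.03781 kg·m²; I_f = 0.09300 + 0.03781 = 0.1308 kg·m².
ω_f = I_p ω_i / I_f = (0.09300)(76.6) / 0.1308 = 54.46 rpm.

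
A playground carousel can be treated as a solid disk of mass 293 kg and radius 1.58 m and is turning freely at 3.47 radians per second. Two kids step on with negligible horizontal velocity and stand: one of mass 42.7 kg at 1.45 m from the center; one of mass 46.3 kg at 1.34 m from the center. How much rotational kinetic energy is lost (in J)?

energy lost ≈ 707 J

No external torque acts about the center; L_before = L_after.
I_p = ½(293)(1.58)² = 365.7 kg·m².
Added inertia Σmr² = (42.7)(1.45)² + (46.3)(1.34)² = 172.9 kg·m²; I_f = 365.7 + 172.9 = 538.6 kg·m².
ω_f = I_p ω_i / I_f = (365.7)(3.47) / 538.6 = 2.356 rad/s.
KE_i = ½(365.7)(3.470 rad/s)² = 2202 J; KE_f = ½(538.6)(2.356)² = 1495 J.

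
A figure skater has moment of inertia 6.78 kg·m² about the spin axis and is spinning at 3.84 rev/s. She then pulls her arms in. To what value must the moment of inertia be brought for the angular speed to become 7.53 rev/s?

I₂ ≈ 3.46 kg·m²

Angular momentum about the spin axis is conserved since the torque about it is zero.
I₂ = I₁ω₁ / ω₂ = (6.78)(3.84) / (7.53) = 3.458 kg·m².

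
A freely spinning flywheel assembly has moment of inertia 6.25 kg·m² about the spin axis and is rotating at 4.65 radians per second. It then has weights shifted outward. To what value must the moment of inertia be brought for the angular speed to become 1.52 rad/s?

With no external torque about the axis, L is conserved: I₁ω₁ = I₂ω₂.
I₂ = I₁ω₁ / ω₂ = (6.25)(4.65) / (1.52) = 19.12 kg·m².

I₂ ≈ 19.1 kg·m²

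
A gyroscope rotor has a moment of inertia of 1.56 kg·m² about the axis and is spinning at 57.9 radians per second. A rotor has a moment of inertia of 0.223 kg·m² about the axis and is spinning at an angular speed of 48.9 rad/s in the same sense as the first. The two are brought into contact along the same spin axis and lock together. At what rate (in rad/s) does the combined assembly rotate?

|ω_f| ≈ 56.8 rad/s

No external torque acts about the common axis, so total angular momentum is conserved.
Taking A's sense as positive: L = (1.560)(57.9) + (0.2230)(48.9) = 101.2 kg·m²·rad/s.
Combined I = 1.560 + 0.2230 = 1.783 kg·m².
ω_f = L / I = 101.2 / 1.783 = 56.77 rad/s.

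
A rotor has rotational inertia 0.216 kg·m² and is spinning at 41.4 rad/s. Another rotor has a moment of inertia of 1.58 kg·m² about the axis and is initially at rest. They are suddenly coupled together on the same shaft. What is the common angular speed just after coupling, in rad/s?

|ω_f| ≈ 4.98 rad/s

The coupling torques are internal; angular momentum about the shared axis is conserved.
Taking A's sense as positive: L = (0.2160)(41.4) = 8.942 kg·m²·rad/s.
Combined I = 0.2160 + 1.580 = 1.796 kg·m².
ω_f = L / I = 8.942 / 1.796 = 4.979 rad/s.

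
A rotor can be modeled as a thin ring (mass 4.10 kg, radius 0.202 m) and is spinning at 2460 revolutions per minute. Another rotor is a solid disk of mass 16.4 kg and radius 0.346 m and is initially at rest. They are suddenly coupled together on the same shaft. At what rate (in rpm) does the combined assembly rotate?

|ω_f| ≈ 358 rpm

No external torque acts about the common axis, so total angular momentum is conserved.
Moments of inertia: I_A = (4.10)(0.202)² = 0.1673 kg·m²; I_B = ½(16.4)(0.346)² = 0.9817 kg·m².
Taking A's sense as positive: L = (0.1673)(2460) = 411.5 kg·m²·rpm.
Combined I = 0.1673 + 0.9817 = 1.149 kg·m².
ω_f = L / I = 411.5 / 1.149 = 358.2 rpm.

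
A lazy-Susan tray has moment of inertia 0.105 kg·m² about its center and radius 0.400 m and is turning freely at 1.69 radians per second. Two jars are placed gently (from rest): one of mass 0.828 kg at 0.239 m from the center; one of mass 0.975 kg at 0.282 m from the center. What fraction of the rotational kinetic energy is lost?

fraction ≈ 0.543

The added mass arrives with no angular momentum about the center, and any external torque about the center is negligible, so the system's angular momentum is conserved.
Added inertia Σmr² = (0.828)(0.239)² + (0.975)(0.282)² = 0.1248 kg·m²; I_f = 0.1050 + 0.1248 = 0.2298 kg·m².
ω_f = I_p ω_i / I_f = (0.1050)(1.69) / 0.2298 = 0.7721 rad/s.
KE_i = ½(0.1050)(1.690 rad/s)² = 0.1499 J; KE_f = ½(0.2298)(0.7721)² = 0.06850 J.
Fraction lost = 0.5431.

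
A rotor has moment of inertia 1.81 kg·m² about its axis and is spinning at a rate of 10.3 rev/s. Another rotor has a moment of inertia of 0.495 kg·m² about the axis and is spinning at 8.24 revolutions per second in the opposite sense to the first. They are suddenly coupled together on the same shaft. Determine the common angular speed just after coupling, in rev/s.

|ω_f| ≈ 6.32 rev/s

The coupling torques are internal; angular momentum about the shared axis is conserved.
Taking A's sense as positive: L = (1.810)(10.3) − (0.4950)(8.24) = 14.56 kg·m²·rev/s.
Combined I = 1.810 + 0.4950 = 2.305 kg·m².
ω_f = L / I = 14.56 / 2.305 = 6.319 rev/s.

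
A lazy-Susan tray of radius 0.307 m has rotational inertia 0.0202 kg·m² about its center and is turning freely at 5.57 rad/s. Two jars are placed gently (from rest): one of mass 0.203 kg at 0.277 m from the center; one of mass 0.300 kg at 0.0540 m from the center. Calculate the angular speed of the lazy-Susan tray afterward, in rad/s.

The added mass arrives with no angular momentum about the center, and any external torque about the center is negligible, so the system's angular momentum is conserved.
Added inertia Σmr² = (0.203)(0.277)² + (0.300)(0.0540)² = 0.01645 kg·m²; I_f = 0.02020 + 0.01645 = 0.03665 kg·m².
ω_f = I_p ω_i / I_f = (0.02020)(5.57) / 0.03665 = 3.070 rad/s.

ω_f ≈ 3.07 rad/s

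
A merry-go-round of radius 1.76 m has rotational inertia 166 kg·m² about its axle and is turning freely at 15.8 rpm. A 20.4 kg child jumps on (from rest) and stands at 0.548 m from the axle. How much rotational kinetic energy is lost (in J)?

The added mass arrives with no angular momentum about the axle, and any external torque about the axle is negligible, so the system's angular momentum is conserved.
Added inertia Σmr² = (20.4)(0.548)² = 6.126 kg·m²; I_f = 166.0 + 6.126 = 172.1 kg·m².
ω_f = I_p ω_i / I_f = (166.0)(15.8) / 172.1 = 15.24 rpm.
KE_i = ½(166.0)(1.655 rad/s)² = 227.2 J; KE_f = ½(172.1)(1.596)² = 219.1 J.

energy lost ≈ 8.09 J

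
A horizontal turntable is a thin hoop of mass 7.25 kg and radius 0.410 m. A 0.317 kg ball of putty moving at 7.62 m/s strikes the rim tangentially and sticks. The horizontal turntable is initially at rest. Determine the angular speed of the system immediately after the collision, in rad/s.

|ω_f| ≈ 0.779 rad/s

The axle reaction passes through the axle and exerts no torque about it; angular momentum about the axle is conserved through the impact.
I_p = (7.25)(0.410)² = 1.219 kg·m². Taking the sense of the ball of putty's angular momentum as positive, L_{ball} = m v R = (0.317)(7.62)(0.410) = 0.9904 kg·m²/s.
L_i = 0 + 0.9904 = 0.9904 kg·m²/s.
After sticking, I_f = I_p + m R² = 1.219 + (0.317)(0.410)² = 1.272 kg·m².
ω_f = L_i / I_f = 0.9904 / 1.272 = 0.7786 rad/s.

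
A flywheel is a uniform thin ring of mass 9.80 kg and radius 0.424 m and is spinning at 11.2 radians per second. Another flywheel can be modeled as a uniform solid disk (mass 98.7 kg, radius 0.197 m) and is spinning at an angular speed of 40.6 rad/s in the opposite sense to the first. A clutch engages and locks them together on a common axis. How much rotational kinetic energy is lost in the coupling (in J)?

The coupling torques are internal; angular momentum about the shared axis is conserved.
Moments of inertia: I_A = (9.80)(0.424)² = 1.762 kg·m²; I_B = ½(98.7)(0.197)² = 1.915 kg·m².
Taking A's sense as positive: L = (1.762)(11.2) − (1.915)(40.6) = -58.03 kg·m²·rad/s.
Combined I = 1.762 + 1.915 = 3.677 kg·m².
ω_f = L / I = -58.03 / 3.677 = -15.78 rad/s.
KE_i = ½ΣIω² = 1689 J; KE_f = ½(3.677)(15.78)² = 457.8 J.

ΔKE lost ≈ 1230 J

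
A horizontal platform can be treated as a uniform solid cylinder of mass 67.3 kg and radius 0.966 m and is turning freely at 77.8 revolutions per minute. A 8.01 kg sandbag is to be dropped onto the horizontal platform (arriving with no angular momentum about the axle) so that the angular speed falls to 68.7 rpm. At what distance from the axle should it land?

r ≈ 0.721 m

The added mass arrives with no angular momentum about the axle, and any external torque about the axle is negligible, so the system's angular momentum is conserved.
I_p = ½(67.3)(0.966)² = 31.40 kg·m².
I_p ω_i = (I_p + m r²) ω_f ⇒ m r² = I_p(ω_i/ω_f − 1) = 31.40(77.8/68.7 − 1) = 4.159 kg·m².
r = √(4.159/8.01) = 0.7206 m.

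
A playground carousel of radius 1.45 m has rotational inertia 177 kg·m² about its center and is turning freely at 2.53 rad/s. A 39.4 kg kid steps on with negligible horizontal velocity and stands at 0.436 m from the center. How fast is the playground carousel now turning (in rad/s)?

ω_f ≈ 2.43 rad/s

No external torque acts about the center; L_before = L_after.
Added inertia Σmr² = (39.4)(0.436)² = 7.490 kg·m²; I_f = 177.0 + 7.490 = 184.5 kg·m².
ω_f = I_p ω_i / I_f = (177.0)(2.53) / 184.5 = 2.427 rad/s.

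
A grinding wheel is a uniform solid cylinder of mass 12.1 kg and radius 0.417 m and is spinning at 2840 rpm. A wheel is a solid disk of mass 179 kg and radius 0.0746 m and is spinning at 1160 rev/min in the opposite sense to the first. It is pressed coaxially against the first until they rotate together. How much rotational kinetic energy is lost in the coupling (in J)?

The coupling torques are internal; angular momentum about the shared axis is conserved.
Moments of inertia: I_A = ½(12.1)(0.417)² = 1.052 kg·m²; I_B = ½(179)(0.0746)² = 0.4981 kg·m².
Taking A's sense as positive: L = (1.052)(2840) − (0.4981)(1160) = 2410 kg·m²·rpm.
Combined I = 1.052 + 0.4981 = 1.550 kg·m².
ω_f = L / I = 2410 / 1.550 = 1555 rpm.
KE_i = ½ΣIω² = 50200 J; KE_f = ½(1.550)(162.8)² = 20540 J.

ΔKE lost ≈ 29700 J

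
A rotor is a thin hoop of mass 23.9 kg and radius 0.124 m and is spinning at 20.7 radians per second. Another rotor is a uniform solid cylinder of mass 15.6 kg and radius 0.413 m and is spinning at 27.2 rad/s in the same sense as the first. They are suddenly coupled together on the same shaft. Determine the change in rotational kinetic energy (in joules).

No external torque acts about the common axis, so total angular momentum is conserved.
Moments of inertia: I_A = (23.9)(0.124)² = 0.3675 kg·m²; I_B = ½(15.6)(0.413)² = 1.330 kg·m².
Taking A's sense as positive: L = (0.3675)(20.7) + (1.330)(27.2) = 43.79 kg·m²·rad/s.
Combined I = 0.3675 + 1.330 = 1.698 kg·m².
ω_f = L / I = 43.79 / 1.698 = 25.79 rad/s.
KE_i = ½ΣIω² = 570.9 J; KE_f = ½(1.698)(25.79)² = 564.8 J.

ΔKE ≈ -6.08 J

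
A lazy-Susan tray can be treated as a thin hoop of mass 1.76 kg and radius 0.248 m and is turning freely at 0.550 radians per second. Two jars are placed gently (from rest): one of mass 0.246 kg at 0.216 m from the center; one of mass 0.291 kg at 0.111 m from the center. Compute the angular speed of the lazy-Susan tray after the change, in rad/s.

ω_f ≈ 0.483 rad/s

The added mass arrives with no angular momentum about the center, and any external torque about the center is negligible, so the system's angular momentum is conserved.
I_p = (1.76)(0.248)² = 0.1082 kg·m².
Added inertia Σmr² = (0.246)(0.216)² + (0.291)(0.111)² = 0.01506 kg·m²; I_f = 0.1082 + 0.01506 = 0.1233 kg·m².
ω_f = I_p ω_i / I_f = (0.1082)(0.550) / 0.1233 = 0.4828 rad/s.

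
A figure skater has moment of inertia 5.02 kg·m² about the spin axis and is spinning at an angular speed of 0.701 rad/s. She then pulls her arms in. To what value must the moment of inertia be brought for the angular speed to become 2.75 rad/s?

Angular momentum about the spin axis is conserved since the torque about it is zero.
I₂ = I₁ω₁ / ω₂ = (5.02)(0.701) / (2.75) = 1.280 kg·m².

I₂ ≈ 1.28 kg·m²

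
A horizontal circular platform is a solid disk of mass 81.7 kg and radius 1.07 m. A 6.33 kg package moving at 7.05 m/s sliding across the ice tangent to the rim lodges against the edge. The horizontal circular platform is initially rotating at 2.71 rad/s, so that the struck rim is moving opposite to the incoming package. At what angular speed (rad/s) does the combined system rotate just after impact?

|ω_f| ≈ 1.46 rad/s

The axle reaction passes through the central axle and exerts no torque about it; angular momentum about the central axle is conserved through the impact.
I_p = ½(81.7)(1.07)² = 46.77 kg·m². Taking the sense of the package's angular momentum as positive, L_{package} = m v R = (6.33)(7.05)(1.07) = 47.75 kg·m²/s.
L_i = −I_p ω_p + m v R = −(46.77)(2.71) + 47.75 = -78.99 kg·m²/s.
After sticking, I_f = I_p + m R² = 46.77 + (6.33)(1.07)² = 54.02 kg·m².
ω_f = L_i / I_f = -78.99 / 54.02 = -1.462 rad/s.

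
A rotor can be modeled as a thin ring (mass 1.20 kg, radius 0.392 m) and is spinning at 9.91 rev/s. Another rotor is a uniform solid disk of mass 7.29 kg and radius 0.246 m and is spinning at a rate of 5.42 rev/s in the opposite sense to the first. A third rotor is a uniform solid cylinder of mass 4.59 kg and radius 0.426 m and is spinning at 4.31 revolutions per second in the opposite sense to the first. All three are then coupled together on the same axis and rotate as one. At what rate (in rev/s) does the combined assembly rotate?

|ω_f| ≈ 1.42 rev/s

The coupling torques are internal; angular momentum about the shared axis is conserved.
Moments of inertia: I_A = (1.20)(0.392)² = 0.1844 kg·m²; I_B = ½(7.29)(0.246)² = 0.2206 kg·m²; I_C = ½(4.59)(0.426)² = 0.4165 kg·m².
Taking A's sense as positive: L = (0.1844)(9.91) − (0.2206)(5.42) − (0.4165)(4.31) = -1.163 kg·m²·rev/s.
Combined I = 0.1844 + 0.2206 + 0.4165 = 0.8215 kg·m².
ω_f = L / I = -1.163 / 0.8215 = -1.416 rev/s.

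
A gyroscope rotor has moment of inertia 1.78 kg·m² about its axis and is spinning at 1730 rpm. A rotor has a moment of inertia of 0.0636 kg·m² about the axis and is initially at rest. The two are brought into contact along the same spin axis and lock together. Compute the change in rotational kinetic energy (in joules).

ΔKE ≈ -1010 J

No external torque acts about the common axis, so total angular momentum is conserved.
Taking A's sense as positive: L = (1.780)(1730) = 3079 kg·m²·rpm.
Combined I = 1.780 + 0.06360 = 1.844 kg·m².
ω_f = L / I = 3079 / 1.844 = 1670 rpm.
KE_i = ½ΣIω² = 29210 J; KE_f = ½(1.844)(174.9)² = 28200 J.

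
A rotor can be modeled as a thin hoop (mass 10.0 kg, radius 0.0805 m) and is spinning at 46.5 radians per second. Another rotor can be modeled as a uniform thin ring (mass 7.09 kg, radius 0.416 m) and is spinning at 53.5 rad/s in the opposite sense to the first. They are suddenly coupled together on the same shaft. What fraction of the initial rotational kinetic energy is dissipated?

No external torque acts about the common axis, so total angular momentum is conserved.
Moments of inertia: I_A = (10.0)(0.0805)² = 0.06480 kg·m²; I_B = (7.09)(0.416)² = 1.227 kg·m².
Taking A's sense as positive: L = (0.06480)(46.5) − (1.227)(53.5) = -62.63 kg·m²·rad/s.
Combined I = 0.06480 + 1.227 = 1.292 kg·m².
ω_f = L / I = -62.63 / 1.292 = -48.48 rad/s.
KE_i = ½ΣIω² = 1826 J; KE_f = ½(1.292)(48.48)² = 1518 J.
Fraction dissipated = (KE_i − KE_f)/KE_i = 0.1685.

fraction ≈ 0.169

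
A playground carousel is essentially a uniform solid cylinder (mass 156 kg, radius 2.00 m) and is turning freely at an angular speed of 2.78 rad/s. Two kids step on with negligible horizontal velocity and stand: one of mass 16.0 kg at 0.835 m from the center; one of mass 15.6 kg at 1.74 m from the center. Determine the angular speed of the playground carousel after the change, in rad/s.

No external torque acts about the center; L_before = L_after.
I_p = ½(156)(2.00)² = 312.0 kg·m².
Added inertia Σmr² = (16.0)(0.835)² + (15.6)(1.74)² = 58.39 kg·m²; I_f = 312.0 + 58.39 = 370.4 kg·m².
ω_f = I_p ω_i / I_f = (312.0)(2.78) / 370.4 = 2.342 rad/s.

ω_f ≈ 2.34 rad/s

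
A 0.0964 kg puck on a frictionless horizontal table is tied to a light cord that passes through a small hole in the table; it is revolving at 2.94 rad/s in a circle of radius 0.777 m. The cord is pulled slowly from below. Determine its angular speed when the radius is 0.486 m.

ω₂ ≈ 7.51 rad/s

The constraining force is radial, so m r² ω about the center is conserved.
ω₂ = ω₁ (r₁/r₂)² = (2.94)(0.777/0.486)² = 7.515 rad/s.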